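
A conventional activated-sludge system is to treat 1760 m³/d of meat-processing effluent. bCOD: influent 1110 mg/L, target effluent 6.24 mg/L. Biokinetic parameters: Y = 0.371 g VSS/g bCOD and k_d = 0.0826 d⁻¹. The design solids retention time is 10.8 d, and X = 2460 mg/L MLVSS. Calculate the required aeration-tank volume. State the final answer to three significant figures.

V ≈ 1670 m³

From the SRT design equation V = Y Q (S₀−S) θ_c / [X (1 + k_d θ_c)] = 0.371 × 1760 × (1110 − 6.24) × 10.8 / [2460 × (1 + 0.0826 × 10.8)] = 7.78×10^6 / 4655 = 1672 m³.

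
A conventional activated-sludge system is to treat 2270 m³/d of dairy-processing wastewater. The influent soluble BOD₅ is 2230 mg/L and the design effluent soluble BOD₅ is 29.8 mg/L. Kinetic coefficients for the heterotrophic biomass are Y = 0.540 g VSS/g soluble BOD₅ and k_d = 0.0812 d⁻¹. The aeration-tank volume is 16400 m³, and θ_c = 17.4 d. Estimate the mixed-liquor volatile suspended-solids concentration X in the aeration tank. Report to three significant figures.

X = Y·Q·ΔS·θ_c / [V·(1 + k_d θ_c)] = 0.540 × 2270 × (2230 − 29.8) × 17.4 / [16400 × (1 + 0.0812 × 17.4)] = 1186 mg/L.

X ≈ 1190 mg/L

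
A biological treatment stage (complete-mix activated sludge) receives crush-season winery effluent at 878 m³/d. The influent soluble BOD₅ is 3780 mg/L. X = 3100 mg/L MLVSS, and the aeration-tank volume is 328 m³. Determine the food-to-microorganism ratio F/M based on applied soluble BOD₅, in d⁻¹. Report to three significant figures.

F/M = applied load / biomass = Q·S₀/(V·X) = 878 × 3780 / (328.0 × 3100) = 3.264 d⁻¹.

F/M ≈ 3.26 d⁻¹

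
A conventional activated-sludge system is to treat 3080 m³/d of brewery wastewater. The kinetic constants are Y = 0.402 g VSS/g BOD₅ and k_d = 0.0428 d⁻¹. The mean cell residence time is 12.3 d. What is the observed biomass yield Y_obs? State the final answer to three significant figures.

Y_obs ≈ 0.263 g VSS/g BOD₅

Observed yield with endogenous decay: Y_obs = Y / (1 + k_d·θ_c) = 0.402 / (1 + 0.0428 × 12.3) = 0.402 / 1.526 = 0.2634 g VSS/g BOD₅.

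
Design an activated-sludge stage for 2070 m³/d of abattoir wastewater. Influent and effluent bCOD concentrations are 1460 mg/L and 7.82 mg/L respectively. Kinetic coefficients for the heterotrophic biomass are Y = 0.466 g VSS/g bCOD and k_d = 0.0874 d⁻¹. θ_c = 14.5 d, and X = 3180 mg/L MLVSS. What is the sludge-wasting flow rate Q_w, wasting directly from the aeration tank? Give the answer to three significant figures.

Q_w ≈ 194 m³/d

Steady-state biomass mass balance: V·X·(1 + k_d·θ_c) = Y·Q·(S₀ − S)·θ_c, so V = 0.466 × 2070 × (1460 − 7.82) × 14.5 / [3180 × (1 + 0.0874 × 14.5)] = 2.03×10^7 / 7210 = 2817 m³.
With mixed-liquor wasting, θ_c = V/Q_w, so Q_w = V/θ_c = 2817/14.5 = 194.3 m³/d.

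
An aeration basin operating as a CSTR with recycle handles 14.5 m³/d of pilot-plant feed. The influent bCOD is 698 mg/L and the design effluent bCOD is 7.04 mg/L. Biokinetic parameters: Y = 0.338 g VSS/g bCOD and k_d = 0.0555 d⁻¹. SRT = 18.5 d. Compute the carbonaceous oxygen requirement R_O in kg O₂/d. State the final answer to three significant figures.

R_O ≈ 7.65 kg O₂/d

The observed yield is Y_obs = Y/(1 + k_d·θ_c) = 0.338 / (1 + 0.0555 × 18.5) = 0.338 / 2.027 = 0.1668 g VSS per g bCOD removed.
Q·(S₀ − S) = 14.5 × (698 − 7.04) × 10⁻³ = 10.02 kg/d removed.
P_X = Y_obs·Q·(S₀ − S) = 0.1668 × 10.02 = 1.671 kg VSS/d.
Carbonaceous O₂ demand = substrate oxidised − cell-mass equivalent = 10.02 − 1.42 × 1.671 = 7.646 kg O₂/d.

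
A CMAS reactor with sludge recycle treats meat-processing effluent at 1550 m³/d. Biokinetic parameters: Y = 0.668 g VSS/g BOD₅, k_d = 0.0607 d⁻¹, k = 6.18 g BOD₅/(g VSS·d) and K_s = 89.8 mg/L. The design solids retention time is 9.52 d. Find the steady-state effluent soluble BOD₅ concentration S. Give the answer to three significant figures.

S ≈ 3.76 mg/L

From the Monod/SRT balance for a CMAS, S = K_s·(1+k_d θ_c)/[θ_c·(Y k − k_d) − 1] = 89.8 × (1 + 0.0607 × 9.52) / [9.52 × (0.668 × 6.18 − 0.0607) − 1] = 141.7 / 37.72 = 3.756 mg/L.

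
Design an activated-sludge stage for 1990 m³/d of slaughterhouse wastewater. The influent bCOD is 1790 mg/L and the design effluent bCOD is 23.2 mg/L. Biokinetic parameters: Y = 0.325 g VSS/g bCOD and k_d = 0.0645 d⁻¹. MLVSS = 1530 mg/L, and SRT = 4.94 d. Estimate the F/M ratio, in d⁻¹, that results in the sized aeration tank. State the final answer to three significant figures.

F/M ≈ 0.832 d⁻¹

From the SRT design equation V = Y Q (S₀−S) θ_c / [X (1 + k_d θ_c)] = 0.325 × 1990 × (1790 − 23.2) × 4.94 / [1530 × (1 + 0.0645 × 4.94)] = 5.64×10^6 / 2018 = 2798 m³.
F/M = applied load / biomass = Q·S₀/(V·X) = 1990 × 1790 / (2798 × 1530) = 0.8321 d⁻¹.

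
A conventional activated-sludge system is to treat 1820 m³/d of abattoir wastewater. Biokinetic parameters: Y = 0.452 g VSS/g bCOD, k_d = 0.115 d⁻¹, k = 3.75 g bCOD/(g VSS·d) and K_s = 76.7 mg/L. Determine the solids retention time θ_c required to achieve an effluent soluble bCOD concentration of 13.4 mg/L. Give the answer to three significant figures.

θ_c ≈ 7.29 d

Specific growth rate at S = 13.4 mg/L: μ = YkS/(K_s+S) = 0.452·3.75·13.4/(76.7+13.4) = 0.2521 d⁻¹.
1/θ_c = 0.2521 − 0.115 = 0.1371 d⁻¹, so θ_c = 7.295 d.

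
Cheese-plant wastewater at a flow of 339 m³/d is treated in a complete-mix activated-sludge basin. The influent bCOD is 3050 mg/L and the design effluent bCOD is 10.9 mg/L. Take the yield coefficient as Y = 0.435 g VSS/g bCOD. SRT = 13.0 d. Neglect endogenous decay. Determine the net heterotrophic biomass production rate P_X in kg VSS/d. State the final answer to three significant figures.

Since k_d ≈ 0, Y_obs = Y = 0.435 g VSS/g bCOD.
Substrate removed = Q·(S₀ − S) = 339 m³/d × (3050 − 10.9) g/m³ = 1.03×10^6 g/d = 1030 kg/d.
P_X = Y_obs · Q(S₀ − S) = 0.4350 × 1030 = 448.2 kg VSS/d.

P_X ≈ 448 kg VSS/d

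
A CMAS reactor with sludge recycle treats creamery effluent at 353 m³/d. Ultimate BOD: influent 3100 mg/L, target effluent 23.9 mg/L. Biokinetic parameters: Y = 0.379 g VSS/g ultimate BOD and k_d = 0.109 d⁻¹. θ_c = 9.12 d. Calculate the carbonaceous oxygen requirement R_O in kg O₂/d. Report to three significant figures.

The observed yield is Y_obs = Y/(1 + k_d·θ_c) = 0.379 / (1 + 0.109 × 9.12) = 0.379 / 1.994 = 0.1901 g VSS per g ultimate BOD removed.
Q·(S₀ − S) = 353 × (3100 − 23.9) × 10⁻³ = 1086 kg/d removed.
P_X = Y_obs·Q·(S₀ − S) = 0.1901 × 1086 = 206.4 kg VSS/d.
Carbonaceous O₂ demand = substrate oxidised − cell-mass equivalent = 1086 − 1.42 × 206.4 = 792.8 kg O₂/d.

R_O ≈ 793 kg O₂/d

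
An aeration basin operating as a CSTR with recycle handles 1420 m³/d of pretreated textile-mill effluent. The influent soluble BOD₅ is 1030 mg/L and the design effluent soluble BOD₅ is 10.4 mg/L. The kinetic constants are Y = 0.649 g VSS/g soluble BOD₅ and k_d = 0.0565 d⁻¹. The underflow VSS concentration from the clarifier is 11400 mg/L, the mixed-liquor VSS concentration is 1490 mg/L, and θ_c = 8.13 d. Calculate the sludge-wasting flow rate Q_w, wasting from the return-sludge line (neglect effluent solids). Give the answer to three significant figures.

Q_w ≈ 56.5 m³/d

From the SRT design equation V = Y Q (S₀−S) θ_c / [X (1 + k_d θ_c)] = 0.649 × 1420 × (1030 − 10.4) × 8.13 / [1490 × (1 + 0.0565 × 8.13)] = 7.64×10^6 / 2174 = 3513 m³.
Wasting from the return line (neglecting effluent solids): Q_w = V·X / (θ_c·X_r) = 3513 × 1490 / (8.13 × 11400) = 56.48 m³/d.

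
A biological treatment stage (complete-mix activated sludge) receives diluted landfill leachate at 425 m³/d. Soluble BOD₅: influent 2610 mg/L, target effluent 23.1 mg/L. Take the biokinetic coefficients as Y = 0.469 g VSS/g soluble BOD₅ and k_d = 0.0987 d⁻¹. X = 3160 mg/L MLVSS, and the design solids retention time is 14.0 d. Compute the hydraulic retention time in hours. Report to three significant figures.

τ ≈ 54.2 h

Rearranging the biomass balance for a CMAS with decay, V = Y·Q·ΔS·θ_c / [X·(1+k_d θ_c)] = 0.469 × 425 × (2610 − 23.1) × 14.0 / [3160 × (1 + 0.0987 × 14.0)] = 7.22×10^6 / 7526 = 959.1 m³.
Hydraulic retention time τ = V/Q = 959.1 / 425 = 2.257 d = 54.16 h.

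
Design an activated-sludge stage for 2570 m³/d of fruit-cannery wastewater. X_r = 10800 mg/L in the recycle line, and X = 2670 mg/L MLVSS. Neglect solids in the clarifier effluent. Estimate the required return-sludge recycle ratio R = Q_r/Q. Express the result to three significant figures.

R ≈ 0.328

R = Q_r/Q = X/(X_r − X) = 2670 / (10800 − 2670) = 0.3284.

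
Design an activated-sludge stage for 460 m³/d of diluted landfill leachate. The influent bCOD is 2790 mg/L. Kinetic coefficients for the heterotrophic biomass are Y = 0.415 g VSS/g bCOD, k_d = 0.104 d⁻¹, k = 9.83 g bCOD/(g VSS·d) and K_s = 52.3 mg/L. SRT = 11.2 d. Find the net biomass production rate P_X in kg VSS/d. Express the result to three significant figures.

For a completely mixed reactor with recycle the Lawrence–McCarty relation gives S = K_s·(1 + k_d·θ_c) / [θ_c·(Y·k − k_d) − 1] = 52.3 × (1 + 0.104 × 11.2) / [11.2 × (0.415 × 9.83 − 0.104) − 1] = 113.2 / 43.53 = 2.601 mg/L.
Observed yield with endogenous decay: Y_obs = Y / (1 + k_d·θ_c) = 0.415 / (1 + 0.104 × 11.2) = 0.415 / 2.165 = 0.1917 g VSS/g bCOD.
Substrate removed = Q·(S₀ − S) = 460 m³/d × (2790 − 2.60) g/m³ = 1.28×10^6 g/d = 1282 kg/d.
P_X = Y_obs · Q(S₀ − S) = 0.1917 × 1282 = 245.8 kg VSS/d.

P_X ≈ 246 kg VSS/d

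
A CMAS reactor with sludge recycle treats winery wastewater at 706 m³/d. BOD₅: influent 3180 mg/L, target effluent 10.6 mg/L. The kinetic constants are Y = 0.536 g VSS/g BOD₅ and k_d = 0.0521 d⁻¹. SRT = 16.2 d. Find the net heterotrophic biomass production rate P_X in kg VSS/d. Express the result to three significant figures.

P_X ≈ 650 kg VSS/d

Observed yield with endogenous decay: Y_obs = Y / (1 + k_d·θ_c) = 0.536 / (1 + 0.0521 × 16.2) = 0.536 / 1.844 = 0.2907 g VSS/g BOD₅.
Q·(S₀ − S) = 706 × (3180 − 10.6) × 10⁻³ = 2238 kg/d removed.
Net biomass production P_X = Y_obs × Q·(S₀ − S) = 0.2907 × 2238 = 650.4 kg VSS/d.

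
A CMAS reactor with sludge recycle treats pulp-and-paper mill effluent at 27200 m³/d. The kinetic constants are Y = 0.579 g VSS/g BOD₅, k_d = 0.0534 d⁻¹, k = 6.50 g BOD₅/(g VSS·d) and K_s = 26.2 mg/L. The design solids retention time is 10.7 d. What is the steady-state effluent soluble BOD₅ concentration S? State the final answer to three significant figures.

S ≈ 1.06 mg/L

For a completely mixed reactor with recycle the Lawrence–McCarty relation gives S = K_s·(1 + k_d·θ_c) / [θ_c·(Y·k − k_d) − 1] = 26.2 × (1 + 0.0534 × 10.7) / [10.7 × (0.579 × 6.50 − 0.0534) − 1] = 41.17 / 38.70 = 1.064 mg/L.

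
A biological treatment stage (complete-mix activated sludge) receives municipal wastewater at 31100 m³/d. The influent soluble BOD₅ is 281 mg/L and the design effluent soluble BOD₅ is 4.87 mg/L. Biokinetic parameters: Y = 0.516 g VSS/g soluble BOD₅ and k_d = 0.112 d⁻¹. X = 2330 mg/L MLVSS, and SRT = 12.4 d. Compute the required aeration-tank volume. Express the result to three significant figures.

V ≈ 9870 m³

Steady-state biomass mass balance: V·X·(1 + k_d·θ_c) = Y·Q·(S₀ − S)·θ_c, so V = 0.516 × 31100 × (281 − 4.87) × 12.4 / [2330 × (1 + 0.112 × 12.4)] = 5.49×10^7 / 5566 = 9872 m³.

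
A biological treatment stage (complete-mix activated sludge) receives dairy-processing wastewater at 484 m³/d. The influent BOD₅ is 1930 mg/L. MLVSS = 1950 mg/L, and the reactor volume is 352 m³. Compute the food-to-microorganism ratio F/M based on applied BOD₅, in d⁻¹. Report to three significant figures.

F/M ≈ 1.36 d⁻¹

F/M = Q·S₀ / (V·X) = 484 × 1930 / (352.0 × 1950) = 1.361 g BOD₅·(g VSS·d)⁻¹.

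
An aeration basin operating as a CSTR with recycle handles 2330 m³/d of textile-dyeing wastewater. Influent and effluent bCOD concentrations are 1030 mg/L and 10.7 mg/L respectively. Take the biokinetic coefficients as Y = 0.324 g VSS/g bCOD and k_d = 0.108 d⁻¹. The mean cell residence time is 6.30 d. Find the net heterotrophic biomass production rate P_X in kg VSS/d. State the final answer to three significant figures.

P_X ≈ 458 kg VSS/d

Observed yield with endogenous decay: Y_obs = Y / (1 + k_d·θ_c) = 0.324 / (1 + 0.108 × 6.30) = 0.324 / 1.680 = 0.1928 g VSS/g bCOD.
Q·(S₀ − S) = 2330 × (1030 − 10.7) × 10⁻³ = 2375 kg/d removed.
Net biomass production P_X = Y_obs × Q·(S₀ − S) = 0.1928 × 2375 = 457.9 kg VSS/d.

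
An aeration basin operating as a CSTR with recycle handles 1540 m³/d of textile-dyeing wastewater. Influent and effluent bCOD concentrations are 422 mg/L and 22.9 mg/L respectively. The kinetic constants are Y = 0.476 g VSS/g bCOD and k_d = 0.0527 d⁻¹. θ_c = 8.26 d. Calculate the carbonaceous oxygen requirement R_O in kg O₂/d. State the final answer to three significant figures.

R_O ≈ 325 kg O₂/d

Y_obs = Y / (1 + k_d θ_c) = 0.476 / (1 + 0.0527 × 8.26) = 0.476 / 1.435 = 0.3316.
Q·(S₀ − S) = 1540 × (422 − 22.9) × 10⁻³ = 614.6 kg/d removed.
Net sludge production P_X = 0.3316 × 614.6 = 203.8 kg VSS/d.
R_O = Q·(S₀ − S) − 1.42·P_X = 614.6 − 1.42 × 203.8 = 325.2 kg O₂/d.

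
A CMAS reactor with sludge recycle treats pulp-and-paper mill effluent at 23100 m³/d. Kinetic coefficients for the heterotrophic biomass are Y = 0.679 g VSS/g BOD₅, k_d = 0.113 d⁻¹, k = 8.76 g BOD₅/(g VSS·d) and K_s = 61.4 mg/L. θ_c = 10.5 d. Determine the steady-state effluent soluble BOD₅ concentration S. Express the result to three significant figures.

Effluent substrate depends only on kinetics and SRT: S = K_s(1 + k_d θ_c) / [θ_c(Yk − k_d) − 1] = 61.4 × (1 + 0.113 × 10.5) / [10.5 × (0.679 × 8.76 − 0.113) − 1] = 134.3 / 60.27 = 2.228 mg/L.

S ≈ 2.23 mg/L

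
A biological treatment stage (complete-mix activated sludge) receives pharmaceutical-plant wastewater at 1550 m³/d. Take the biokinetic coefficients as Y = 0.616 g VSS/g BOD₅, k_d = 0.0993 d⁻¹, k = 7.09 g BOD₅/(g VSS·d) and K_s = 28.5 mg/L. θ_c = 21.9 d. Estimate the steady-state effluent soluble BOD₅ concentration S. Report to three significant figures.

S ≈ 0.978 mg/L

Effluent substrate depends only on kinetics and SRT: S = K_s(1 + k_d θ_c) / [θ_c(Yk − k_d) − 1] = 28.5 × (1 + 0.0993 × 21.9) / [21.9 × (0.616 × 7.09 − 0.0993) − 1] = 90.48 / 92.47 = 0.9784 mg/L.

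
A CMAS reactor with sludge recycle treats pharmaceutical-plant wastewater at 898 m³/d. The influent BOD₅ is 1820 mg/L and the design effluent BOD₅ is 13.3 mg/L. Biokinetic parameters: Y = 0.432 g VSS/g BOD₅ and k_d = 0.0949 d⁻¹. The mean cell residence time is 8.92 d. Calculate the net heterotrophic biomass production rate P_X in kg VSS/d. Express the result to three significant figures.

P_X ≈ 380 kg VSS/d

Correct the yield for decay: Y_obs = Y/(1 + k_d θ_c) = 0.432 / (1 + 0.0949 × 8.92) = 0.432 / 1.847 = 0.2340.
Mass of BOD₅ removed per day: Q(S₀ − S) = 898 × 1807 g/m³ = 1622 kg/d.
Net biomass production P_X = Y_obs × Q·(S₀ − S) = 0.2340 × 1622 = 379.6 kg VSS/d.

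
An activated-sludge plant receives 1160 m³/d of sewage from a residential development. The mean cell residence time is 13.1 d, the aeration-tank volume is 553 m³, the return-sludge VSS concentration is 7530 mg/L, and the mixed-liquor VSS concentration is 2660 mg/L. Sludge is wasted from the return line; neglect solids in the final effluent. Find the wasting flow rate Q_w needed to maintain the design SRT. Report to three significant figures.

Q_w = (V·X)/(θ_c X_r) = 553.0 × 2660 / (13.1 × 7530) = 14.91 m³/d.

Q_w ≈ 14.9 m³/d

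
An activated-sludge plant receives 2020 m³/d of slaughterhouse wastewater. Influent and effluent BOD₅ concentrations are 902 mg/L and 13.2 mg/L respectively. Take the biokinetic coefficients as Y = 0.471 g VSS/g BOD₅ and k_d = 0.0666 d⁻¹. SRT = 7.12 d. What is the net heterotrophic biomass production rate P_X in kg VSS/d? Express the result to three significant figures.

The observed yield is Y_obs = Y/(1 + k_d·θ_c) = 0.471 / (1 + 0.0666 × 7.12) = 0.471 / 1.474 = 0.3195 g VSS per g BOD₅ removed.
Q·(S₀ − S) = 2020 × (902 − 13.2) × 10⁻³ = 1795 kg/d removed.
P_X = Y_obs · Q(S₀ − S) = 0.3195 × 1795 = 573.6 kg VSS/d.

P_X ≈ 574 kg VSS/d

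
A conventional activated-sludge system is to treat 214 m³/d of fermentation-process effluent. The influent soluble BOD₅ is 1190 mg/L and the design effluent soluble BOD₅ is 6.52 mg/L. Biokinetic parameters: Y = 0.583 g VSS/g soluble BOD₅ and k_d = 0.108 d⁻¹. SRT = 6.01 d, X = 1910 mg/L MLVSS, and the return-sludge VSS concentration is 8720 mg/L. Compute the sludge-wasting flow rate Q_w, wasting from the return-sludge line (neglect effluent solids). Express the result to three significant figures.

Steady-state biomass mass balance: V·X·(1 + k_d·θ_c) = Y·Q·(S₀ − S)·θ_c, so V = 0.583 × 214 × (1190 − 6.52) × 6.01 / [1910 × (1 + 0.108 × 6.01)] = 8.87×10^5 / 3150 = 281.7 m³.
Wasting from the return line (neglecting effluent solids): Q_w = V·X / (θ_c·X_r) = 281.7 × 1910 / (6.01 × 8720) = 10.27 m³/d.

Q_w ≈ 10.3 m³/d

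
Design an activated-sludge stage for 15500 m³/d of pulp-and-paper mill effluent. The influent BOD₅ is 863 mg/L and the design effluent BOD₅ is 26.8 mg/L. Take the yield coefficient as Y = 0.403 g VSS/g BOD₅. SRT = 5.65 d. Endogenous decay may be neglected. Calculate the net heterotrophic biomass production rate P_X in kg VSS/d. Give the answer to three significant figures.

No decay correction is needed, so Y_obs = Y = 0.403.
Substrate removed = Q·(S₀ − S) = 15500 m³/d × (863 − 26.8) g/m³ = 1.3×10^7 g/d = 12961 kg/d.
Biomass produced: P_X = Y_obs·Q·ΔS = 0.4030 × 12961 ≈ 5223 kg VSS/d.

P_X ≈ 5220 kg VSS/d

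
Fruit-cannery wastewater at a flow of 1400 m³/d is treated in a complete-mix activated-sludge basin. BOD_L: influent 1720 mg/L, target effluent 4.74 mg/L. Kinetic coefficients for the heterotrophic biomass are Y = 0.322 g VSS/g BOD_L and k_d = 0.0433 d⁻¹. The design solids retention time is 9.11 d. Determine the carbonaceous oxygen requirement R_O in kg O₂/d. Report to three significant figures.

R_O ≈ 1610 kg O₂/d

Correct the yield for decay: Y_obs = Y/(1 + k_d θ_c) = 0.322 / (1 + 0.0433 × 9.11) = 0.322 / 1.394 = 0.2309.
Substrate removed = Q·(S₀ − S) = 1400 m³/d × (1720 − 4.74) g/m³ = 2.4×10^6 g/d = 2401 kg/d.
P_X = Y_obs·Q·(S₀ − S) = 0.2309 × 2401 = 554.5 kg VSS/d.
Carbonaceous O₂ demand = substrate oxidised − cell-mass equivalent = 2401 − 1.42 × 554.5 = 1614 kg O₂/d.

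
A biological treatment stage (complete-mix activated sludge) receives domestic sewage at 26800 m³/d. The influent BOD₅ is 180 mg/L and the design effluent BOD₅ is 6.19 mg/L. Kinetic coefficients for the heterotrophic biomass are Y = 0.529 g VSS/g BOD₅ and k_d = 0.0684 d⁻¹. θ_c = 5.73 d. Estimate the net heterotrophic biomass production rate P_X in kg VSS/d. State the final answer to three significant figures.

The observed yield is Y_obs = Y/(1 + k_d·θ_c) = 0.529 / (1 + 0.0684 × 5.73) = 0.529 / 1.392 = 0.3800 g VSS per g BOD₅ removed.
ΔS = 180 − 6.19 = 173.8 mg/L, so the substrate removal rate is 26800 × 173.8/1000 = 4658 kg BOD₅/d.
Biomass produced: P_X = Y_obs·Q·ΔS = 0.3800 × 4658 ≈ 1770 kg VSS/d.

P_X ≈ 1770 kg VSS/d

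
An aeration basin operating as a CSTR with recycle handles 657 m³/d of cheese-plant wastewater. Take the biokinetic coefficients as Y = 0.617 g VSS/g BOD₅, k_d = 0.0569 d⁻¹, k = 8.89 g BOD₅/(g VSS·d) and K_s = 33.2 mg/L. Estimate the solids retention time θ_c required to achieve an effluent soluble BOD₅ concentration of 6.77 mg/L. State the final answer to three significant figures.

From 1/θ_c = Y·k·S/(K_s + S) − k_d: Y·k·S/(K_s+S) = 0.617 × 8.89 × 6.77 / (33.2 + 6.77) = 0.9291 d⁻¹.
1/θ_c = 0.9291 − 0.0569 = 0.8722 d⁻¹, so θ_c = 1.147 d.

θ_c ≈ 1.15 d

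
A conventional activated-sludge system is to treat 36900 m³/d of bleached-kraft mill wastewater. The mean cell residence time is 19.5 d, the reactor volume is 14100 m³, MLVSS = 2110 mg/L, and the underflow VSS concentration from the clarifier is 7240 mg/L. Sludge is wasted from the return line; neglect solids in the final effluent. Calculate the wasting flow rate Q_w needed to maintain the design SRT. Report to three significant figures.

Q_w = (V·X)/(θ_c X_r) = 14100 × 2110 / (19.5 × 7240) = 210.7 m³/d.

Q_w ≈ 211 m³/d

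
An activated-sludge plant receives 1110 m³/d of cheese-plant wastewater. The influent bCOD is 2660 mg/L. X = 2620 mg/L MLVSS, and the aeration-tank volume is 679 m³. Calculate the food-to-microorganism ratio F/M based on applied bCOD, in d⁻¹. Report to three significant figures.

F/M = applied load / biomass = Q·S₀/(V·X) = 1110 × 2660 / (679.0 × 2620) = 1.660 d⁻¹.

F/M ≈ 1.66 d⁻¹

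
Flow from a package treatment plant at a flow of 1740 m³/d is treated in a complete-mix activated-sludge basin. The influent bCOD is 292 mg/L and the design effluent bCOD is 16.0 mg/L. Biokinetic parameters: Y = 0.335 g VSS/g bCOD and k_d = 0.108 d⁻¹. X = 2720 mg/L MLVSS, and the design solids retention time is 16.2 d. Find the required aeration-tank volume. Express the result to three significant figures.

Steady-state biomass mass balance: V·X·(1 + k_d·θ_c) = Y·Q·(S₀ − S)·θ_c, so V = 0.335 × 1740 × (292 − 16.0) × 16.2 / [2720 × (1 + 0.108 × 16.2)] = 2.61×10^6 / 7479 = 348.5 m³.

V ≈ 348 m³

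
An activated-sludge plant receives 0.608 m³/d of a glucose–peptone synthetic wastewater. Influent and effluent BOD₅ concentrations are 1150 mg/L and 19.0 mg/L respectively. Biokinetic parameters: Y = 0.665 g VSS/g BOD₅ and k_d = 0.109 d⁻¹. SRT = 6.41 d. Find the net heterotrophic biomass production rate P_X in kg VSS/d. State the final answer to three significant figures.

P_X ≈ 0.269 kg VSS/d

Correct the yield for decay: Y_obs = Y/(1 + k_d θ_c) = 0.665 / (1 + 0.109 × 6.41) = 0.665 / 1.699 = 0.3915.
Substrate removed = Q·(S₀ − S) = 0.608 m³/d × (1150 − 19.0) g/m³ = 6.88×10^2 g/d = 0.6876 kg/d.
So the net sludge growth is P_X = 0.3915 × 0.6876 = 0.2692 kg VSS/d.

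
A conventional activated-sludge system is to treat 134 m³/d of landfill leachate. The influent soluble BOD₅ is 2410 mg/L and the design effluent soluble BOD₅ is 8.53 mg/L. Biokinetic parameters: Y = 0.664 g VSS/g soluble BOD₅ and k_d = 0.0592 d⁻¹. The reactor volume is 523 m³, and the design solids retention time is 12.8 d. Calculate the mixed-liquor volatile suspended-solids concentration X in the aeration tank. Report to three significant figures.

X ≈ 2980 mg/L

From V·X·(1 + k_d·θ_c) = Y·Q·(S₀ − S)·θ_c: X = 0.664 × 134 × (2410 − 8.53) × 12.8 / [523 × (1 + 0.0592 × 12.8)] = 2975 mg/L.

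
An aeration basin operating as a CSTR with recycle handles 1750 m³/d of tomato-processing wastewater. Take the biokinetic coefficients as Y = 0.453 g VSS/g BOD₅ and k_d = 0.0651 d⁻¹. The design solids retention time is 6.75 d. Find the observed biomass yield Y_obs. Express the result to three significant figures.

The observed yield is Y_obs = Y/(1 + k_d·θ_c) = 0.453 / (1 + 0.0651 × 6.75) = 0.453 / 1.439 = 0.3147 g VSS per g BOD₅ removed.

Y_obs ≈ 0.315 g VSS/g BOD₅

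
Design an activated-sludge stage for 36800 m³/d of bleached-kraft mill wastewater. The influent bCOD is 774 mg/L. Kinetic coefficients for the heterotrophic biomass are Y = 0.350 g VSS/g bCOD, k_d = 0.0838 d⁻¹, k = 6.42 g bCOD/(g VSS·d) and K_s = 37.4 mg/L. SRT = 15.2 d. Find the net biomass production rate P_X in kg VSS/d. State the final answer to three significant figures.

For a completely mixed reactor with recycle the Lawrence–McCarty relation gives S = K_s·(1 + k_d·θ_c) / [θ_c·(Y·k − k_d) − 1] = 37.4 × (1 + 0.0838 × 15.2) / [15.2 × (0.350 × 6.42 − 0.0838) − 1] = 85.04 / 31.88 = 2.667 mg/L.
Correct the yield for decay: Y_obs = Y/(1 + k_d θ_c) = 0.350 / (1 + 0.0838 × 15.2) = 0.350 / 2.274 = 0.1539.
Q·(S₀ − S) = 36800 × (774 − 2.67) × 10⁻³ = 28385 kg/d removed.
So the net sludge growth is P_X = 0.1539 × 28385 = 4369 kg VSS/d.

P_X ≈ 4370 kg VSS/d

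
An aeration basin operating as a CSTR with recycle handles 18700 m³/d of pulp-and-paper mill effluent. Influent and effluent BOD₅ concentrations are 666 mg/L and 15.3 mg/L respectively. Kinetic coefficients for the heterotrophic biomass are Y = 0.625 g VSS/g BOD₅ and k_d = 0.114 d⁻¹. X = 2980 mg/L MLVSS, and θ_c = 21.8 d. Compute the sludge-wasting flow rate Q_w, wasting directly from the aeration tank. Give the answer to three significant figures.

Rearranging the biomass balance for a CMAS with decay, V = Y·Q·ΔS·θ_c / [X·(1+k_d θ_c)] = 0.625 × 18700 × (666 − 15.3) × 21.8 / [2980 × (1 + 0.114 × 21.8)] = 1.66×10^8 / 10386 = 15963 m³.
For wasting at MLVSS concentration, Q_w = V/θ_c = 15963/21.8 = 732.2 m³/d.

Q_w ≈ 732 m³/d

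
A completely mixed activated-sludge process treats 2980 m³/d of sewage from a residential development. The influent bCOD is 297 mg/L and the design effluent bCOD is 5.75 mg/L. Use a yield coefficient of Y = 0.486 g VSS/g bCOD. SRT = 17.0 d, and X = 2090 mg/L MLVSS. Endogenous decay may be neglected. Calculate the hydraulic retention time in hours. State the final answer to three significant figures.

τ ≈ 27.6 h

V·X = Y·Q·ΔS·θ_c gives V = 0.486 × 2980 × (297 − 5.75) × 17.0 / 2090 = 3431 m³.
HRT = V/Q = 3431 m³ / 2980 m³·d⁻¹ = 1.151 d × 24 = 27.63 h.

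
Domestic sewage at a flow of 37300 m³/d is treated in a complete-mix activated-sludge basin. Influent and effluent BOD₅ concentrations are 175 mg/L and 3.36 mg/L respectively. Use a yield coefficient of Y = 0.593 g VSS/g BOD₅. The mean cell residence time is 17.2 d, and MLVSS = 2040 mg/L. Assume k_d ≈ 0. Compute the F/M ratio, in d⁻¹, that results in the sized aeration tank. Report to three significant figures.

F/M ≈ 0.1000 d⁻¹

With k_d = 0 the design equation reduces to V = Y Q (S₀−S) θ_c / X = 0.593 × 37300 × (175 − 3.36) × 17.2 / 2040 = 32010 m³.
F/M = applied load / biomass = Q·S₀/(V·X) = 37300 × 175 / (32010 × 2040) = 0.09996 d⁻¹.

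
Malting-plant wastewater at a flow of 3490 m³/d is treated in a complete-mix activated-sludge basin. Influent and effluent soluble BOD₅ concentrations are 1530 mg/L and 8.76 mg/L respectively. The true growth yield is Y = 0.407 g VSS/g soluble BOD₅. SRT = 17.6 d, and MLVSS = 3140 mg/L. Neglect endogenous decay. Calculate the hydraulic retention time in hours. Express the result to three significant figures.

V·X = Y·Q·ΔS·θ_c gives V = 0.407 × 3490 × (1530 − 8.76) × 17.6 / 3140 = 12112 m³.
τ = V/Q = 12112/3490 = 3.470 d, or 83.29 h.

τ ≈ 83.3 h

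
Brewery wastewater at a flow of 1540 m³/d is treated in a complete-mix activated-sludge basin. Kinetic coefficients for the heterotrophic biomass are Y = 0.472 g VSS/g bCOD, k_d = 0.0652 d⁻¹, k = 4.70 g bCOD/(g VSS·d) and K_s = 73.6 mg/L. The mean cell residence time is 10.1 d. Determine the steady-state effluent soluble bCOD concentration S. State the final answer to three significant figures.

Effluent substrate depends only on kinetics and SRT: S = K_s(1 + k_d θ_c) / [θ_c(Yk − k_d) − 1] = 73.6 × (1 + 0.0652 × 10.1) / [10.1 × (0.472 × 4.70 − 0.0652) − 1] = 122.1 / 20.75 = 5.884 mg/L.

S ≈ 5.88 mg/L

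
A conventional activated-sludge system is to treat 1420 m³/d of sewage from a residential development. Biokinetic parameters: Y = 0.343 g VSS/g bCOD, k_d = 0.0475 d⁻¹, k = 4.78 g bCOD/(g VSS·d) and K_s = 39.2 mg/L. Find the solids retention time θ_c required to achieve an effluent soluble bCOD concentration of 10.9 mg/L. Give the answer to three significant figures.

Specific growth rate at S = 10.9 mg/L: μ = YkS/(K_s+S) = 0.343·4.78·10.9/(39.2+10.9) = 0.3567 d⁻¹.
Then 1/θ_c = μ − k_d = 0.3567 − 0.0475 = 0.3092 d⁻¹, giving θ_c = 3.234 d.

θ_c ≈ 3.23 d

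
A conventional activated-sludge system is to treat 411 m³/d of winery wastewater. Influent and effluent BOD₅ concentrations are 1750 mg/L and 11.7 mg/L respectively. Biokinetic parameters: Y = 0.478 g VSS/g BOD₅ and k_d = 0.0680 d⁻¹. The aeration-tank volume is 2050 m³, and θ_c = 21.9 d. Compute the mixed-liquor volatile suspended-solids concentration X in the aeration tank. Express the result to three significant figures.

X ≈ 1470 mg/L

Solving the biomass balance for X: X = Y Q (S₀−S) θ_c / [V (1+k_d θ_c)] = 0.478 × 411 × (1750 − 11.7) × 21.9 / [2050 × (1 + 0.0680 × 21.9)] = 1466 mg/L.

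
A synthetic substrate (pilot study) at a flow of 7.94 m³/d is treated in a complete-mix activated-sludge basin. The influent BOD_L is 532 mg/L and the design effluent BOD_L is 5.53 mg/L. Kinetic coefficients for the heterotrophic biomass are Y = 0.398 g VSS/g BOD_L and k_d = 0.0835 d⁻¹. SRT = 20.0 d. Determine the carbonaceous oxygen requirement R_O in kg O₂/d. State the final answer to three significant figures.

R_O ≈ 3.30 kg O₂/d

Y_obs = Y / (1 + k_d θ_c) = 0.398 / (1 + 0.0835 × 20.0) = 0.398 / 2.670 = 0.1491.
Q·(S₀ − S) = 7.94 × (532 − 5.53) × 10⁻³ = 4.180 kg/d removed.
Net sludge production P_X = 0.1491 × 4.180 = 0.6231 kg VSS/d.
R_O = Q·ΔS − 1.42 P_X = 4.180 − 0.8848 = 3.295 kg O₂/d.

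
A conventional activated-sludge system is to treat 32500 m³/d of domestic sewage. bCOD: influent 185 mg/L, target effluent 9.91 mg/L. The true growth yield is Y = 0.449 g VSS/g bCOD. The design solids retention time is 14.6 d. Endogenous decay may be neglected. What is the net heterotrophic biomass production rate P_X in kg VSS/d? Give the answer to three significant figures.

Since k_d ≈ 0, Y_obs = Y = 0.449 g VSS/g bCOD.
Mass of bCOD removed per day: Q(S₀ − S) = 32500 × 175.1 g/m³ = 5690 kg/d.
Biomass produced: P_X = Y_obs·Q·ΔS = 0.4490 × 5690 ≈ 2555 kg VSS/d.

P_X ≈ 2560 kg VSS/d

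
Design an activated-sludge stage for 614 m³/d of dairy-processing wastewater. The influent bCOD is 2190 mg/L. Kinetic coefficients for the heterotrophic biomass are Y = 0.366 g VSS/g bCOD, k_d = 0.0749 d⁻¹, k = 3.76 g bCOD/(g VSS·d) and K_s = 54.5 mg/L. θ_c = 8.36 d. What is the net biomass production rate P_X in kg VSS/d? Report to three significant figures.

P_X ≈ 301 kg VSS/d

From the Monod/SRT balance for a CMAS, S = K_s·(1+k_d θ_c)/[θ_c·(Y k − k_d) − 1] = 54.5 × (1 + 0.0749 × 8.36) / [8.36 × (0.366 × 3.76 − 0.0749) − 1] = 88.63 / 9.879 = 8.972 mg/L.
The observed yield is Y_obs = Y/(1 + k_d·θ_c) = 0.366 / (1 + 0.0749 × 8.36) = 0.366 / 1.626 = 0.2251 g VSS per g bCOD removed.
Substrate removed = Q·(S₀ − S) = 614 m³/d × (2190 − 8.97) g/m³ = 1.34×10^6 g/d = 1339 kg/d.
Net biomass production P_X = Y_obs × Q·(S₀ − S) = 0.2251 × 1339 = 301.4 kg VSS/d.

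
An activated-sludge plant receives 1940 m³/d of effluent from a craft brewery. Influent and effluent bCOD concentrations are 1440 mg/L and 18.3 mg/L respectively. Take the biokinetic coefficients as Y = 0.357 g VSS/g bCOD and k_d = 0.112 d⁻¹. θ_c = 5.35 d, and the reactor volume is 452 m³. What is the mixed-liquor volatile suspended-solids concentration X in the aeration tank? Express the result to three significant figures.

Solving the biomass balance for X: X = Y Q (S₀−S) θ_c / [V (1+k_d θ_c)] = 0.357 × 1940 × (1440 − 18.3) × 5.35 / [452 × (1 + 0.112 × 5.35)] = 7288 mg/L.

X ≈ 7290 mg/L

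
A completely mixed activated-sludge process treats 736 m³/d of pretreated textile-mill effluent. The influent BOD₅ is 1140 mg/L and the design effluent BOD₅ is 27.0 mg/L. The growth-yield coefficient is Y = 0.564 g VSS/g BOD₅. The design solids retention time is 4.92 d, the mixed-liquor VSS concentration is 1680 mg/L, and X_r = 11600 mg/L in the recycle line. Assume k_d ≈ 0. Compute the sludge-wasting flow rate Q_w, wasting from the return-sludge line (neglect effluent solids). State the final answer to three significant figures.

Q_w ≈ 39.8 m³/d

Biomass mass balance (decay neglected): V·X = Y·Q·(S₀ − S)·θ_c, so V = 0.564 × 736 × (1140 − 27.0) × 4.92 / 1680 = 1353 m³.
Wasting from the return line (neglecting effluent solids): Q_w = V·X / (θ_c·X_r) = 1353 × 1680 / (4.92 × 11600) = 39.83 m³/d.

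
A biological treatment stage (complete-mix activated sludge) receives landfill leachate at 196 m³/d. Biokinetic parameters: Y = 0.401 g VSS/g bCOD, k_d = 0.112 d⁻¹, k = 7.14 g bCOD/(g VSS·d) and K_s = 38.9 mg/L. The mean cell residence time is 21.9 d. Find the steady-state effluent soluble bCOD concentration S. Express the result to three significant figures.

Effluent substrate depends only on kinetics and SRT: S = K_s(1 + k_d θ_c) / [θ_c(Yk − k_d) − 1] = 38.9 × (1 + 0.112 × 21.9) / [21.9 × (0.401 × 7.14 − 0.112) − 1] = 134.3 / 59.25 = 2.267 mg/L.

S ≈ 2.27 mg/L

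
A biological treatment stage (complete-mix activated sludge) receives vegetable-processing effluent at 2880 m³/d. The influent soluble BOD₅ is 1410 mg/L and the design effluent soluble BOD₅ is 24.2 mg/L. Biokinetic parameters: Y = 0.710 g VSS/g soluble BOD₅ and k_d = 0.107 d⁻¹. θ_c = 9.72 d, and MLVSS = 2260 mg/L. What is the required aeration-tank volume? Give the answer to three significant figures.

V ≈ 5970 m³

Steady-state biomass mass balance: V·X·(1 + k_d·θ_c) = Y·Q·(S₀ − S)·θ_c, so V = 0.710 × 2880 × (1410 − 24.2) × 9.72 / [2260 × (1 + 0.107 × 9.72)] = 2.75×10^7 / 4610 = 5974 m³.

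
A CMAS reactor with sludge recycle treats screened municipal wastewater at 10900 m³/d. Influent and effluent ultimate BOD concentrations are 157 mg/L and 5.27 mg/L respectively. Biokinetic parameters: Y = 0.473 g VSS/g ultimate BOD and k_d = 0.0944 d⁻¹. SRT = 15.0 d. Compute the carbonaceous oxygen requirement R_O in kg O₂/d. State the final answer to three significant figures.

R_O ≈ 1190 kg O₂/d

Y_obs = Y / (1 + k_d θ_c) = 0.473 / (1 + 0.0944 × 15.0) = 0.473 / 2.416 = 0.1958.
Q·(S₀ − S) = 10900 × (157 − 5.27) × 10⁻³ = 1654 kg/d removed.
Biomass synthesised: P_X = Y_obs × 1654 = 323.8 kg VSS/d.
R_O = Q·(S₀ − S) − 1.42·P_X = 1654 − 1.42 × 323.8 = 1194 kg O₂/d.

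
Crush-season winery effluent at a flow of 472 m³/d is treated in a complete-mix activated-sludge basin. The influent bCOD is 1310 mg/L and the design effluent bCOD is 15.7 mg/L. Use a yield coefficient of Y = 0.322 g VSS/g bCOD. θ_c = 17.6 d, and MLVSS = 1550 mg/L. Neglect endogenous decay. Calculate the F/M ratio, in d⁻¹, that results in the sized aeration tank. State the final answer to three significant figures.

With k_d = 0 the design equation reduces to V = Y Q (S₀−S) θ_c / X = 0.322 × 472 × (1310 − 15.7) × 17.6 / 1550 = 2234 m³.
F/M = Q·S₀ / (V·X) = 472 × 1310 / (2234 × 1550) = 0.1786 g bCOD·(g VSS·d)⁻¹.

F/M ≈ 0.179 d⁻¹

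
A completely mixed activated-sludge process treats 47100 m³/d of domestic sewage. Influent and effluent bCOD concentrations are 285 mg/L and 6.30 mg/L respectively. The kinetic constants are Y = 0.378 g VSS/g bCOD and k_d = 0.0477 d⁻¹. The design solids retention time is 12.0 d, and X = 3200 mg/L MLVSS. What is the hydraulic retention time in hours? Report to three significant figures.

Rearranging the biomass balance for a CMAS with decay, V = Y·Q·ΔS·θ_c / [X·(1+k_d θ_c)] = 0.378 × 47100 × (285 − 6.30) × 12.0 / [3200 × (1 + 0.0477 × 12.0)] = 5.95×10^7 / 5032 = 11834 m³.
τ = V/Q = 11834/47100 = 0.2512 d, or 6.030 h.

τ ≈ 6.03 h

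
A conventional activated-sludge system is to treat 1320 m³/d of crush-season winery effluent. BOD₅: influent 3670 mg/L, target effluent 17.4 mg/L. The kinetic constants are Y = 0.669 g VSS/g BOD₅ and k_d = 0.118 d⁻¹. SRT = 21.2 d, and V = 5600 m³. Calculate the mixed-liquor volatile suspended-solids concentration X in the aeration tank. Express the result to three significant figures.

X ≈ 3490 mg/L

From V·X·(1 + k_d·θ_c) = Y·Q·(S₀ − S)·θ_c: X = 0.669 × 1320 × (3670 − 17.4) × 21.2 / [5600 × (1 + 0.118 × 21.2)] = 3487 mg/L.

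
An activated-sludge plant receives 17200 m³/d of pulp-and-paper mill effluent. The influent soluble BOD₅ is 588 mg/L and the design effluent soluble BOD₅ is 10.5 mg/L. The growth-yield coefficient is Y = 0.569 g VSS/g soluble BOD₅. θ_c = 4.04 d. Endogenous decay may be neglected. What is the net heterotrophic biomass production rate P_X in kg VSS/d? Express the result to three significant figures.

No decay correction is needed, so Y_obs = Y = 0.569.
Q·(S₀ − S) = 17200 × (588 − 10.5) × 10⁻³ = 9933 kg/d removed.
Biomass produced: P_X = Y_obs·Q·ΔS = 0.5690 × 9933 ≈ 5652 kg VSS/d.

P_X ≈ 5650 kg VSS/d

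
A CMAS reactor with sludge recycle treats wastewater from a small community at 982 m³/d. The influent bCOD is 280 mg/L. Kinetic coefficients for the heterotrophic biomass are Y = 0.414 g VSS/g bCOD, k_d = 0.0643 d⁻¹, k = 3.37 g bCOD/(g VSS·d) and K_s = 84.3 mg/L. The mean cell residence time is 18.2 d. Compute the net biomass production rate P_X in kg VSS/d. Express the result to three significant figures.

From the Monod/SRT balance for a CMAS, S = K_s·(1+k_d θ_c)/[θ_c·(Y k − k_d) − 1] = 84.3 × (1 + 0.0643 × 18.2) / [18.2 × (0.414 × 3.37 − 0.0643) − 1] = 183.0 / 23.22 = 7.878 mg/L.
Observed yield with endogenous decay: Y_obs = Y / (1 + k_d·θ_c) = 0.414 / (1 + 0.0643 × 18.2) = 0.414 / 2.170 = 0.1908 g VSS/g bCOD.
ΔS = 280 − 7.88 = 272.1 mg/L, so the substrate removal rate is 982 × 272.1/1000 = 267.2 kg bCOD/d.
So the net sludge growth is P_X = 0.1908 × 267.2 = 50.98 kg VSS/d.

P_X ≈ 51.0 kg VSS/d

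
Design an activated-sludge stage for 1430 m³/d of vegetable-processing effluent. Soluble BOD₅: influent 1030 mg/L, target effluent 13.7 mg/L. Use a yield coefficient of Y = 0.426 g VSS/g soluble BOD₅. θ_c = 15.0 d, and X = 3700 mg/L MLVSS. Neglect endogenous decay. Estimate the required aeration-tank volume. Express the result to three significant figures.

With k_d = 0 the design equation reduces to V = Y Q (S₀−S) θ_c / X = 0.426 × 1430 × (1030 − 13.7) × 15.0 / 3700 = 2510 m³.

V ≈ 2510 m³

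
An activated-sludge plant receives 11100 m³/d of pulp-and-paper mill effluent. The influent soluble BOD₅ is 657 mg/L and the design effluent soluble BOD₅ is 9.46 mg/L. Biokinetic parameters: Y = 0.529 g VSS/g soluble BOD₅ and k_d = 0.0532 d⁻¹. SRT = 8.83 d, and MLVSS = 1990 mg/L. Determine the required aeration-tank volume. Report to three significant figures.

Steady-state biomass mass balance: V·X·(1 + k_d·θ_c) = Y·Q·(S₀ − S)·θ_c, so V = 0.529 × 11100 × (657 − 9.46) × 8.83 / [1990 × (1 + 0.0532 × 8.83)] = 3.36×10^7 / 2925 = 11479 m³.

V ≈ 11500 m³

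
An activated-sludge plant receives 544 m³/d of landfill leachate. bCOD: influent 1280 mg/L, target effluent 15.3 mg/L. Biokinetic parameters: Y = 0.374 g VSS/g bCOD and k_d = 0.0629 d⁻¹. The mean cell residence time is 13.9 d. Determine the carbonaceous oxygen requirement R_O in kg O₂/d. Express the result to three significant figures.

Observed yield with endogenous decay: Y_obs = Y / (1 + k_d·θ_c) = 0.374 / (1 + 0.0629 × 13.9) = 0.374 / 1.874 = 0.1995 g VSS/g bCOD.
Substrate removed = Q·(S₀ − S) = 544 m³/d × (1280 − 15.3) g/m³ = 6.88×10^5 g/d = 688.0 kg/d.
P_X = Y_obs·Q·(S₀ − S) = 0.1995 × 688.0 = 137.3 kg VSS/d.
R_O = Q·(S₀ − S) − 1.42·P_X = 688.0 − 1.42 × 137.3 = 493.1 kg O₂/d.

R_O ≈ 493 kg O₂/d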